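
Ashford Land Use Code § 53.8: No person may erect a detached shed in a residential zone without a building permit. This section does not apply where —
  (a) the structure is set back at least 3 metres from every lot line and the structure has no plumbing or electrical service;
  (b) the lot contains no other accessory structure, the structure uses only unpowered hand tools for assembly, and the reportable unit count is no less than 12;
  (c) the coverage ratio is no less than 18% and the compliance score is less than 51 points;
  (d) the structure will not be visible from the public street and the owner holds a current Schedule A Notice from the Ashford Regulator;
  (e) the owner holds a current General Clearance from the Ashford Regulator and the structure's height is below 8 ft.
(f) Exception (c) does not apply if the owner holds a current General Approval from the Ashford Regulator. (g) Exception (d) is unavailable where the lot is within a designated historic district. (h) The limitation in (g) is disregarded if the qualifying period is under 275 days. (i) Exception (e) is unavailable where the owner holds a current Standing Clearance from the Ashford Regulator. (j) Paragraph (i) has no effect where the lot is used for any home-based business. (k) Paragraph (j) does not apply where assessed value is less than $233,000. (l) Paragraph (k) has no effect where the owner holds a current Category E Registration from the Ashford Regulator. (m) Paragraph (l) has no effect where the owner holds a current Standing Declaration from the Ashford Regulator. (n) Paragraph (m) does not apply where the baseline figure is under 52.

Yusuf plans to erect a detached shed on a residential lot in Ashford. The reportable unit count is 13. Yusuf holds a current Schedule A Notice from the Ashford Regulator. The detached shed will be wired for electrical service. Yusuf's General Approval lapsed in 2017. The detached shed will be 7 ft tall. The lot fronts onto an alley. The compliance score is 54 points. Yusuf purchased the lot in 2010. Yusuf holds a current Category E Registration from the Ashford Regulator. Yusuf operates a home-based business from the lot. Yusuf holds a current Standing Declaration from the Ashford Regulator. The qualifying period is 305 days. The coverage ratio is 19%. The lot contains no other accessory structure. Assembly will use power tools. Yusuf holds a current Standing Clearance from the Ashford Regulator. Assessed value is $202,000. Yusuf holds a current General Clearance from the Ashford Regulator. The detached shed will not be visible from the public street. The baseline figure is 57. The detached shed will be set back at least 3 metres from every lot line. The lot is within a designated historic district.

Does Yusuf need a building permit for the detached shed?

Exception (a) does not apply: electrical service is planned.
Exception (b) does not apply: assembly uses power tools.
Exception (c) requires that the compliance score is less than 51 points; but the compliance score is 54 points, not less than 51 points, so (c) is unavailable.
All of (d)'s requirements are met (the structure will not be visible from the street; a current Schedule A Notice is held). However, paragraphs (g)–(h) must be considered: (g) operates against (d): the lot is in a historic district. (h), which would lift (g), does not operate here — the qualifying period is 305 days, not under 275 days. (d) is therefore removed.
Exception (e) is satisfied on its face — a current General Clearance is held; the structure's height is 7 ft, below the 8 ft limit. But: (i) operates against (e): a current Standing Clearance is held. (j) operates (a home-based business operates on the lot), but yields to (k): (k) operates — assessed value is $202,000, less than the $233,000 limit. (l) would limit (k) — a current Category E Registration is held — but (m) sets (l) aside: (m) is engaged — a current Standing Declaration is held. (n), which would lift (m), does not operate here — the baseline figure is 57, not under 52. (e) is therefore removed.
No exception applies. The general rule governs.

Yes — Yusuf must obtain a building permit.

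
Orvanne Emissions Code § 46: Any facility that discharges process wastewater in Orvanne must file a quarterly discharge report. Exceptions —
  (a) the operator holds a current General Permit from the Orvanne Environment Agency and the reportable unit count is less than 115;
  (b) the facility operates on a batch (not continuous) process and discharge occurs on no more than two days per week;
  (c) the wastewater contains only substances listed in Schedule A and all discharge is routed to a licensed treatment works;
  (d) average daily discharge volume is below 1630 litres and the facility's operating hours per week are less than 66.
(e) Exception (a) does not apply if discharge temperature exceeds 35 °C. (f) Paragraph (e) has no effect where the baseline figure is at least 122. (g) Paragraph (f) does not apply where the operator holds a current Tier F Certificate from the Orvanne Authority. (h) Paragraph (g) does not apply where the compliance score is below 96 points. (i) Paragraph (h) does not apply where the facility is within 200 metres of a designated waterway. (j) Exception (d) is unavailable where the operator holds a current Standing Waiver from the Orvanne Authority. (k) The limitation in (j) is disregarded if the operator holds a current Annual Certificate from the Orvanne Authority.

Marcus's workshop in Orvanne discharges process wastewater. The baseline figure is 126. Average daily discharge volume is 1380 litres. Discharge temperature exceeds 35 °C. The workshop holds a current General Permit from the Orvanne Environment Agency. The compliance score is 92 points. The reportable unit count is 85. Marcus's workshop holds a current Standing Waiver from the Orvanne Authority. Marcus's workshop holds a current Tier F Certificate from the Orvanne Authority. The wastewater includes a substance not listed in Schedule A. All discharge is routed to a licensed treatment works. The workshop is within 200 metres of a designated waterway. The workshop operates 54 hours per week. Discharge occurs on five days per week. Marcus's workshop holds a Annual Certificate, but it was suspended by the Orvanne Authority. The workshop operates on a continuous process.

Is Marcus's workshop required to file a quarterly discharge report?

Yes — Marcus's workshop must file a quarterly discharge report.

Exception (a): a current General Permit is held; the reportable unit count is 85, less than the 115 limit — every condition holds. But applying paragraphs (e)–(i): (e) operates against (a): discharge temperature exceeds 35 °C. (f) would limit (e) — the baseline figure is 126, meeting the 122 threshold — but (g) sets (f) aside: (g) applies — a current Tier F Certificate is held. (h) would limit (g) — the compliance score is 92 points, below the 96 points limit — but (i) sets (h) aside: (i) operates against (h): the workshop is within 200 m of a designated waterway. (a) is therefore removed.
Exception (b) fails — the facility operates on a continuous process.
Exception (c) does not apply: the wastewater includes a non-Schedule-A substance.
All of (d)'s requirements are met (average daily discharge volume is 1380 litres, below the 1630 litres limit; the facility's operating hours per week are 54, less than the 66 limit). But applying paragraphs (j)–(k): (j) operates against (d): a current Standing Waiver is held. (k), which would lift (j), is not engaged — there is no Annual Certificate in force. So (d) is unavailable.
None of the exceptions is available; § 46 applies in full.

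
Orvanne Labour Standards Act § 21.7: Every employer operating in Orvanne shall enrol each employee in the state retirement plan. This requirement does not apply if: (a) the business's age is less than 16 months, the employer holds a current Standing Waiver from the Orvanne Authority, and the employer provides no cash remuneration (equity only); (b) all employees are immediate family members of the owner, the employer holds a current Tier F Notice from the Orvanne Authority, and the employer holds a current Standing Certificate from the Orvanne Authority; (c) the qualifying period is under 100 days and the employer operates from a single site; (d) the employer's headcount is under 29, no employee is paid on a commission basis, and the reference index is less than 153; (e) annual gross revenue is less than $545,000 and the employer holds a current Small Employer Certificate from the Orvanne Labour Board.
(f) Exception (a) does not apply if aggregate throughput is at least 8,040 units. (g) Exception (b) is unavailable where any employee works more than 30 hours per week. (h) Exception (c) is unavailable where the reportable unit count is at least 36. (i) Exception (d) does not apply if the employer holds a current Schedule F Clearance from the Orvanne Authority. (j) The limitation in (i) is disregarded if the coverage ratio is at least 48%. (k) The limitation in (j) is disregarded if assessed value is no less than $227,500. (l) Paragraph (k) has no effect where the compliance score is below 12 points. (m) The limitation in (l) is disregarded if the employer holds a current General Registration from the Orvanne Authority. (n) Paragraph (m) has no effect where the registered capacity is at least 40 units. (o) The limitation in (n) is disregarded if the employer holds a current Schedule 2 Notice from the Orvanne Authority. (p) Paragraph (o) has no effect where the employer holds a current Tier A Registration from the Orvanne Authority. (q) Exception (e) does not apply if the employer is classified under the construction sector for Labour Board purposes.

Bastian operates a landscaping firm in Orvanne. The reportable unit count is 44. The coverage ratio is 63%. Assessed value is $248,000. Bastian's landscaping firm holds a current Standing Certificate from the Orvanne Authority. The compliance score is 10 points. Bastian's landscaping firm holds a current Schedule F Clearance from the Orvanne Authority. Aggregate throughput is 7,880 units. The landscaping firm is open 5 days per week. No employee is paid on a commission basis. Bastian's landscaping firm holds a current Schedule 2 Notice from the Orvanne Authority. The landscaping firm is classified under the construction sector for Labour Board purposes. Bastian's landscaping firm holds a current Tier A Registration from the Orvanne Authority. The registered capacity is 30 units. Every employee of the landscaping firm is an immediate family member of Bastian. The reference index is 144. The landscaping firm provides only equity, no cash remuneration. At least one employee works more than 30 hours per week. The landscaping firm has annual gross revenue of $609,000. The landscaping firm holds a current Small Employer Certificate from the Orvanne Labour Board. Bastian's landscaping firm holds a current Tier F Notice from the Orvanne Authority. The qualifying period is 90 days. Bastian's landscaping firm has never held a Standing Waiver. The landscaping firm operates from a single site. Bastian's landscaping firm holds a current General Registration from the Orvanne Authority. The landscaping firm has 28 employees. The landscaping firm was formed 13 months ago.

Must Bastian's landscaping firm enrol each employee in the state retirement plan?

Yes — Bastian's landscaping firm must enrol each employee in the state retirement plan.

Exception (a) fails — there is no Standing Waiver in force.
Exception (b): every employee is an immediate family member; a current Tier F Notice is held; a current Standing Certificate is held — every condition holds. But: (g) operates against (b): at least one employee exceeds 30 hours/week. (b) is therefore removed.
Exception (c)'s conditions are all satisfied: the qualifying period is 90 days, under the 100 days limit; the employer operates from a single site. But applying paragraph (h): (h) operates against (c): the reportable unit count is 44, meeting the 36 threshold. (c) is therefore removed.
Exception (d): the employer's headcount is 28, under the 29 limit; no employee is paid on commission; the reference index is 144, less than the 153 limit — every condition holds. But: (i) is engaged — a current Schedule F Clearance is held. (j) would limit (i) — the coverage ratio is 63%, meeting the 48% threshold — but (k) sets (j) aside: (k) operates against (j): assessed value is $248,000, meeting the $227,500 threshold. (l) applies (the compliance score is 10 points, below the 12 points limit), but yields to (m): (m) operates against (l): a current General Registration is held. (n) does not operate here (the registered capacity is 30 units, short of 40 units), so (m) stands. (d) is therefore removed.
Exception (e) requires that annual gross revenue is less than $545,000; but annual gross revenue is $609,000, not less than $545,000, so (e) is unavailable.
No exception applies. The general rule governs.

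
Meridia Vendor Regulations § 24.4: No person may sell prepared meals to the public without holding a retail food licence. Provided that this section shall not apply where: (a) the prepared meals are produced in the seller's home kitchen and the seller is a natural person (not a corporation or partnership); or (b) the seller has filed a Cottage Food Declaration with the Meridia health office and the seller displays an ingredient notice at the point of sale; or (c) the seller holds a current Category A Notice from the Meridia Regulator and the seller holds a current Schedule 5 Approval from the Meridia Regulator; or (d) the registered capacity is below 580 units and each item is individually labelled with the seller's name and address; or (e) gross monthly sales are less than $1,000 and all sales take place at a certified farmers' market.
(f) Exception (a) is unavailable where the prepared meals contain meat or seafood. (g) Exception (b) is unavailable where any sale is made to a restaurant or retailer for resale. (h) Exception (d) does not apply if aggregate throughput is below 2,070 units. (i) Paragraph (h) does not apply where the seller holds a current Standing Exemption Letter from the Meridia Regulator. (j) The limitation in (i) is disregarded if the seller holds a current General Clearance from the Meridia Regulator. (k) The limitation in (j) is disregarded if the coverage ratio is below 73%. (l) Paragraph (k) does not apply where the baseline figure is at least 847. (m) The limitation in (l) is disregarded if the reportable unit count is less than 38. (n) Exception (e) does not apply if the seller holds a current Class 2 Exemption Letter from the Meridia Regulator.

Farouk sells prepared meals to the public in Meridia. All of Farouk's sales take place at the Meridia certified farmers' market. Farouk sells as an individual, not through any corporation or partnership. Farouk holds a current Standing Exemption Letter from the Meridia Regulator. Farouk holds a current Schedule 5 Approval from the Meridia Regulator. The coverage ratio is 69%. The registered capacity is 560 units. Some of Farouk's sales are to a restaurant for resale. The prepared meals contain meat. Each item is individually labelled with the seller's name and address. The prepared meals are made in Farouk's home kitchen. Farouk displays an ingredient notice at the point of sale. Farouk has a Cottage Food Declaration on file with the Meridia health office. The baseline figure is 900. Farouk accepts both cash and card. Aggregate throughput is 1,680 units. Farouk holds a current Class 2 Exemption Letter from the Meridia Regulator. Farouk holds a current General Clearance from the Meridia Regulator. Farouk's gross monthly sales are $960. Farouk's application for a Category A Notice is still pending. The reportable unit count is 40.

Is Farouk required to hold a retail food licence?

Exception (a): the prepared meals are home-kitchen produced; the seller is a natural person — every condition holds. But applying paragraph (f): (f) operates against (a): the prepared meals contain meat. So (a) is unavailable.
All of (b)'s requirements are met (a Cottage Food Declaration is on file; an ingredient notice is displayed). However, paragraph (g) must be considered: (g) operates against (b): some sales are to a restaurant for resale. So (b) is unavailable.
Exception (c) requires that the seller holds a current Category A Notice from the Meridia Regulator; but there is no Category A Notice in force, so (c) is unavailable.
Exception (d) is satisfied on its face — the registered capacity is 560 units, below the 580 units limit; items are individually labelled. But: (h) is triggered — aggregate throughput is 1,680 units, below the 2,070 units limit. (i) is engaged (a current Standing Exemption Letter is held), but is set aside by (j): (j) operates — a current General Clearance is held. (k) would limit (j) — the coverage ratio is 69%, below the 73% limit — but (l) sets (k) aside: (l) operates — the baseline figure is 900, meeting the 847 threshold. (m), which would lift (l), is not triggered — the reportable unit count is 40, not less than 38. (d) is therefore removed.
All of (e)'s requirements are met (gross monthly sales are $960, less than the $1,000 limit; all sales are at a certified farmers' market). But: (n) operates — a current Class 2 Exemption Letter is held. So (e) is unavailable.
No exception applies. The general rule governs.

Yes — Farouk must hold a retail food licence.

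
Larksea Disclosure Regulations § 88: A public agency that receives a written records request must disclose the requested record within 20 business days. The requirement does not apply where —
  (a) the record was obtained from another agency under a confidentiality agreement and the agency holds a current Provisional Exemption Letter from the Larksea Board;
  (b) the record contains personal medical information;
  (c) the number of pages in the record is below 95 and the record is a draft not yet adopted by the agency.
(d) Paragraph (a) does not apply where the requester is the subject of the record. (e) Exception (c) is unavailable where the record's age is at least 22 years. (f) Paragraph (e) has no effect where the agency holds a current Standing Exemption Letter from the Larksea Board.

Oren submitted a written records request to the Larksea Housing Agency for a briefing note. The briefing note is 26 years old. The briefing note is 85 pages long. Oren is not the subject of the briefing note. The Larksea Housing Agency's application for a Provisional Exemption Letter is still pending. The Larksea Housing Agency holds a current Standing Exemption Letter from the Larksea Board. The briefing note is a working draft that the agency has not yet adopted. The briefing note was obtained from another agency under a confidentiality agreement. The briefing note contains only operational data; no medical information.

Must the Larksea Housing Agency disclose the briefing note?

Exception (a) does not apply: the Provisional Exemption Letter is not current.
Exception (b) does not apply: the briefing note contains only operational data.
Exception (c): the number of pages in the record is 85, below the 95 limit; the briefing note is an unadopted draft — every condition holds. Considering the limiting provisions: (e) would limit (c) — the record's age is 26 years, meeting the 22 years threshold — but (f) sets (e) aside: (f) operates against (e): a current Standing Exemption Letter is held. Exception (c) stands.

No — exception (c) applies; the Larksea Housing Agency is not required to disclose the briefing note.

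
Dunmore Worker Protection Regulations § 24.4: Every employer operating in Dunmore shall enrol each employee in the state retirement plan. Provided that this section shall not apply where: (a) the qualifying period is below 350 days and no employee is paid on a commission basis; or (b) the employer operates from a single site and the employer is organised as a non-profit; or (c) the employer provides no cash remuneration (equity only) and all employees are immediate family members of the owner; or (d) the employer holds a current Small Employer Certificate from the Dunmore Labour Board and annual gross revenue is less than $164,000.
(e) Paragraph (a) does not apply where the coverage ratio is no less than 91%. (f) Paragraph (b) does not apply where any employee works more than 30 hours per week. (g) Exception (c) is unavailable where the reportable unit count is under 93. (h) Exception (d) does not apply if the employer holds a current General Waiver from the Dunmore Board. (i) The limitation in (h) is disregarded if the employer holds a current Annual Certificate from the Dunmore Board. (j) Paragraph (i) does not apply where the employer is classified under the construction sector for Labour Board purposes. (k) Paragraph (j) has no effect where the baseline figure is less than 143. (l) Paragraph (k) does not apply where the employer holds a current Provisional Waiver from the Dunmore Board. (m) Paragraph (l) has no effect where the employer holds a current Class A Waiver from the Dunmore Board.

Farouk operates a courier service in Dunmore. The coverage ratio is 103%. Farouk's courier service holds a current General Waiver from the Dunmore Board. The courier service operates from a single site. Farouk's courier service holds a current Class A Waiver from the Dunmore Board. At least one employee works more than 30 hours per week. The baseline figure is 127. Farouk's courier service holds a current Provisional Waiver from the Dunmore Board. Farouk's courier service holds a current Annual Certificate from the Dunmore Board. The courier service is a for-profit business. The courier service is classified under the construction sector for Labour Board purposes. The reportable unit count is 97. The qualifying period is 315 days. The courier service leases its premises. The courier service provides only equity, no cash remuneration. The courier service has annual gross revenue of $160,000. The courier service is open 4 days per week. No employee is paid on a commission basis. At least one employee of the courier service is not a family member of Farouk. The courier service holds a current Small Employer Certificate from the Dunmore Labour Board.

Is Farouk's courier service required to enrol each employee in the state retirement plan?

No — exception (d) applies; Farouk's courier service is not required to enrol each employee in the state retirement plan.

Exception (a)'s conditions are all satisfied: the qualifying period is 315 days, below the 350 days limit; no employee is paid on commission. But: (e) operates against (a): the coverage ratio is 103%, meeting the 91% threshold. So (a) is unavailable.
Exception (b) does not apply: the employer is for-profit.
Exception (c) does not apply: at least one employee is not a family member.
Exception (d)'s conditions are all satisfied: a current Small Employer Certificate is held; annual gross revenue is $160,000, less than the $164,000 limit. Considering the limiting provisions: (h) would limit (d) — a current General Waiver is held — but (i) sets (h) aside: (i) applies — a current Annual Certificate is held. (j) is engaged (the courier service is classified under the construction sector), but is displaced by (k): (k) operates — the baseline figure is 127, less than the 143 limit. (l) operates (a current Provisional Waiver is held), but is set aside by (m): (m) operates against (l): a current Class A Waiver is held. So (d) applies.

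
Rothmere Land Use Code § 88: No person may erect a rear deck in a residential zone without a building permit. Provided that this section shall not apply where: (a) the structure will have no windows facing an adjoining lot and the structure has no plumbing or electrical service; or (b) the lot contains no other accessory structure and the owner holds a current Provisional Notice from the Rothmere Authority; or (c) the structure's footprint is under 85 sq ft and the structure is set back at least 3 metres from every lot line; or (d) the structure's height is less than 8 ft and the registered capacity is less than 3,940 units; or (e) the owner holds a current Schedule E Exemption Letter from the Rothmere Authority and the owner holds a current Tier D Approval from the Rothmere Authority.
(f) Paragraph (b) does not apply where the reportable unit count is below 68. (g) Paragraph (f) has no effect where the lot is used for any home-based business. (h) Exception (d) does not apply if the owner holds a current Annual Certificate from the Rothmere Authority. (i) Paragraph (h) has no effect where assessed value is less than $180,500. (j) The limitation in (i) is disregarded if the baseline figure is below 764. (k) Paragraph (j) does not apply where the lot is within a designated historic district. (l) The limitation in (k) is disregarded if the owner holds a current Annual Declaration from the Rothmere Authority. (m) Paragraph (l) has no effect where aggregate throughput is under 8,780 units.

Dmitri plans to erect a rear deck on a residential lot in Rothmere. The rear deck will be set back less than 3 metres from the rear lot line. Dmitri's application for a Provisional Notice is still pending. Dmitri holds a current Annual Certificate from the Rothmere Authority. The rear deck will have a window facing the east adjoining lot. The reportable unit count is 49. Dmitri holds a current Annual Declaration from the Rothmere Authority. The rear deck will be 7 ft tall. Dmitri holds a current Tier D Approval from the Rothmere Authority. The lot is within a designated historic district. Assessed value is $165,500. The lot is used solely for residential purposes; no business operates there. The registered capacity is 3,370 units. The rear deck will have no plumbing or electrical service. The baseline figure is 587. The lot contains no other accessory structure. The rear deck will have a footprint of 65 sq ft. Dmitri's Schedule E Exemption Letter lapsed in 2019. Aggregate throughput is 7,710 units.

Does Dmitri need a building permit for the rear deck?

Exception (a) does not apply: a window faces an adjoining lot.
Exception (b) fails — no current Provisional Notice is held.
Exception (c) requires that the structure is set back at least 3 metres from every lot line; but the rear setback is under 3 m, so (c) is unavailable.
Exception (d) is satisfied on its face — the structure's height is 7 ft, less than the 8 ft limit; the registered capacity is 3,370 units, less than the 3,940 units limit. Under paragraphs (h)–(m): (h) would limit (d) — a current Annual Certificate is held — but (i) sets (h) aside: (i) is engaged — assessed value is $165,500, less than the $180,500 limit. (j) operates (the baseline figure is 587, below the 764 limit), but is displaced by (k): (k) operates against (j): the lot is in a historic district. (l) would limit (k) — a current Annual Declaration is held — but (m) sets (l) aside: (m) operates against (l): aggregate throughput is 7,710 units, under the 8,780 units limit. (d) remains available.
Exception (e) requires that the owner holds a current Schedule E Exemption Letter from the Rothmere Authority; but there is no Schedule E Exemption Letter in force, so (e) is unavailable.

No — exception (d) applies; Dmitri does not need a building permit.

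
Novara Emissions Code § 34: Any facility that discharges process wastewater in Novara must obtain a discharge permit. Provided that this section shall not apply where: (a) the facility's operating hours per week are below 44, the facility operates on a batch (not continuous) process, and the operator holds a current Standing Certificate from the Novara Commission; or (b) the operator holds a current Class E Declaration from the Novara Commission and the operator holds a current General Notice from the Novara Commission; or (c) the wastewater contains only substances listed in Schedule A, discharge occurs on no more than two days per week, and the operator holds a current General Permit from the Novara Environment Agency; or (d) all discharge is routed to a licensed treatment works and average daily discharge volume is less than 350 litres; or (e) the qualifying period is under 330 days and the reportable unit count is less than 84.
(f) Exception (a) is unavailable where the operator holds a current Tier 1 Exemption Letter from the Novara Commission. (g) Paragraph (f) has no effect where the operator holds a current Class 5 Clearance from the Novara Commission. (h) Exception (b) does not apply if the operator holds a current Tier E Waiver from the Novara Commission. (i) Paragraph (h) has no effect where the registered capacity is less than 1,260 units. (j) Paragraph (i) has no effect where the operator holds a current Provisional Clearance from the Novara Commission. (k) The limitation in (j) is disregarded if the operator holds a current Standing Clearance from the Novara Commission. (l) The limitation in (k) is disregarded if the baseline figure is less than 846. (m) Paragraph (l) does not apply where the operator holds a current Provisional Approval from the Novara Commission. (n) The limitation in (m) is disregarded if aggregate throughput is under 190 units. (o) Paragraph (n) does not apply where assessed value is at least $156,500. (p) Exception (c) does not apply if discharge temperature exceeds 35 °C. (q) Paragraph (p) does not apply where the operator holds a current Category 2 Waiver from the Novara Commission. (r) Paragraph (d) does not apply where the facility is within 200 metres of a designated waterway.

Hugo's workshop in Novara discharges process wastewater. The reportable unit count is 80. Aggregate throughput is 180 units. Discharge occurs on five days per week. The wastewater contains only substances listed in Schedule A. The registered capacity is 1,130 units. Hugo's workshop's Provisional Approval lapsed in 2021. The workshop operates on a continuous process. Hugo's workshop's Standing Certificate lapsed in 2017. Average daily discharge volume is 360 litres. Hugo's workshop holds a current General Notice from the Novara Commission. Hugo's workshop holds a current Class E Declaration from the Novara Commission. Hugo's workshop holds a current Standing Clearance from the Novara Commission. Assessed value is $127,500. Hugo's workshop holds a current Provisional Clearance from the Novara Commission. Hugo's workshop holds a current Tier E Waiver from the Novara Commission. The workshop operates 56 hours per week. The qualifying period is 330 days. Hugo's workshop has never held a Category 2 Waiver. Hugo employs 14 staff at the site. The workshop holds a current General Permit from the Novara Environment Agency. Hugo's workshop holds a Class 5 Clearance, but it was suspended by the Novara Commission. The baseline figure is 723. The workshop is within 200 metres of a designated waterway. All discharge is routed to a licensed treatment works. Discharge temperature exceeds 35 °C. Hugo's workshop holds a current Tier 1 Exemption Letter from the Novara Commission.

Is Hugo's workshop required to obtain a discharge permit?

Exception (a) does not apply: the facility's operating hours per week are 56, not below 44.
All of (b)'s requirements are met (a current Class E Declaration is held; a current General Notice is held). But: (h) operates against (b): a current Tier E Waiver is held. (i) would limit (h) — the registered capacity is 1,130 units, less than the 1,260 units limit — but (j) sets (i) aside: (j) is engaged — a current Provisional Clearance is held. (k) is triggered (a current Standing Clearance is held), but is overridden by (l): (l) operates — the baseline figure is 723, less than the 846 limit. (m), which would lift (l), is not triggered — there is no Provisional Approval in force. (b) is therefore removed.
Exception (c) does not apply: discharge occurs on five days per week.
Exception (d) fails — average daily discharge volume is 360 litres, not less than 350 litres.
Exception (e) requires that the qualifying period is under 330 days; but the qualifying period is 330 days, not under 330 days, so (e) is unavailable.
No exception is made out. Hugo's workshop falls within the general rule.

Yes — Hugo's workshop must obtain a discharge permit.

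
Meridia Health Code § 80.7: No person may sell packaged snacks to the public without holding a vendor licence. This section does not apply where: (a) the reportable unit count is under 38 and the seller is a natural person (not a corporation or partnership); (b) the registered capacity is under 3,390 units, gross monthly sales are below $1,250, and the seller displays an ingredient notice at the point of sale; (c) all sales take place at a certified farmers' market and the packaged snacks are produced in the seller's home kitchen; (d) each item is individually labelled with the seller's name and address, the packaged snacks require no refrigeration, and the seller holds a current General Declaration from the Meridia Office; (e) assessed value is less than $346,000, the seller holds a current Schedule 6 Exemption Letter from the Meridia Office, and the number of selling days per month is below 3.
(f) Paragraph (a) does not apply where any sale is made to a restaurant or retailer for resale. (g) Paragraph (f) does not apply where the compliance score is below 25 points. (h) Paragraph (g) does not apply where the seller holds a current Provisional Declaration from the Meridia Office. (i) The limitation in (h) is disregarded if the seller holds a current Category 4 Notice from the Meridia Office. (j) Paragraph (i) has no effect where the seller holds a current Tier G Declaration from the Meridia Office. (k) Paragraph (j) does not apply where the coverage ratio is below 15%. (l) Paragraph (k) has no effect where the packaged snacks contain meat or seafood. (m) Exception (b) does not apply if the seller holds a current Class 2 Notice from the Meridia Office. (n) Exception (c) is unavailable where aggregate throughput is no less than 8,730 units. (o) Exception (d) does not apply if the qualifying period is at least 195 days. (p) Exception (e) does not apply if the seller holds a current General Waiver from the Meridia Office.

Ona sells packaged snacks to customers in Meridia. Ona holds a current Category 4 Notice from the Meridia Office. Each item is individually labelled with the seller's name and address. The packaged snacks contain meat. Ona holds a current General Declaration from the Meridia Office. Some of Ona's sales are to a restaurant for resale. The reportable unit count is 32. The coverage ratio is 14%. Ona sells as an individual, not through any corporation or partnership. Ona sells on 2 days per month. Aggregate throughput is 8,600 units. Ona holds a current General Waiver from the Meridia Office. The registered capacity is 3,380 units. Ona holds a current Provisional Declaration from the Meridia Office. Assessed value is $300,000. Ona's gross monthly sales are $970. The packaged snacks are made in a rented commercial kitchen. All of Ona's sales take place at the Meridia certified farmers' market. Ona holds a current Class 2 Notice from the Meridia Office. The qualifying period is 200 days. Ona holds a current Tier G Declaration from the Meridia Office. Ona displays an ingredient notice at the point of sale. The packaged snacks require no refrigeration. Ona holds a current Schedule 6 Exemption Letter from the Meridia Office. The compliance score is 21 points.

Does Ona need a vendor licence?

Yes — Ona must hold a vendor licence.

Exception (a) is satisfied on its face — the reportable unit count is 32, under the 38 limit; the seller is a natural person. But applying paragraphs (f)–(l): (f) is triggered — some sales are to a restaurant for resale. (g) is engaged (the compliance score is 21 points, below the 25 points limit), but yields to (h): (h) operates against (g): a current Provisional Declaration is held. (i) applies (a current Category 4 Notice is held), but is overridden by (j): (j) operates — a current Tier G Declaration is held. (k) operates (the coverage ratio is 14%, below the 15% limit), but is itself disapplied by (l): (l) applies — the packaged snacks contain meat. (a) is therefore removed.
Exception (b)'s conditions are all satisfied: the registered capacity is 3,380 units, under the 3,390 units limit; gross monthly sales are $970, below the $1,250 limit; an ingredient notice is displayed. But: (m) applies — a current Class 2 Notice is held. Exception (b) does not apply.
Exception (c) does not apply: the packaged snacks are made in a commercial kitchen, not a home kitchen.
Exception (d) is satisfied on its face — items are individually labelled; the packaged snacks are shelf-stable; a current General Declaration is held. Turning to paragraph (o): (o) is engaged — the qualifying period is 200 days, meeting the 195 days threshold. Exception (d) does not apply.
Exception (e): assessed value is $300,000, less than the $346,000 limit; a current Schedule 6 Exemption Letter is held; the number of selling days per month is 2, below the 3 limit — every condition holds. But: (p) operates against (e): a current General Waiver is held. Exception (e) does not apply.
No exception is made out. Ona falls within the general rule.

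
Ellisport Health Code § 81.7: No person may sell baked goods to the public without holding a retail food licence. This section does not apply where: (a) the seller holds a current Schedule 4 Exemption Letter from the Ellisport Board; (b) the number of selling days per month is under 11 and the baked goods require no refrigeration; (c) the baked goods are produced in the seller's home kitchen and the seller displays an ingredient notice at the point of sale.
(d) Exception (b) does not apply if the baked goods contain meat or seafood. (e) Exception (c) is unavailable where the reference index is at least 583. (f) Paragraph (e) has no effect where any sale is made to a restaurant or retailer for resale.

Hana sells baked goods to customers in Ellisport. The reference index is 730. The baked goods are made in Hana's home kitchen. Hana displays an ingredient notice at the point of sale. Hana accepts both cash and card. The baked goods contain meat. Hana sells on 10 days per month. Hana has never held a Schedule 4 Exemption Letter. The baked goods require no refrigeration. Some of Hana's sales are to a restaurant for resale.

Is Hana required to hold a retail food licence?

No — exception (c) applies; Hana is not required to hold a retail food licence.

Exception (a) fails — the Schedule 4 Exemption Letter is not current.
Exception (b): the number of selling days per month is 10, under the 11 limit; the baked goods are shelf-stable — every condition holds. However, paragraph (d) must be considered: (d) is triggered — the baked goods contain meat. Exception (b) does not apply.
Exception (c) is satisfied on its face — the baked goods are home-kitchen produced; an ingredient notice is displayed. As to paragraphs (e)–(f): (e) would limit (c) — the reference index is 730, meeting the 583 threshold — but (f) sets (e) aside: (f) operates against (e): some sales are to a restaurant for resale. (c) remains available.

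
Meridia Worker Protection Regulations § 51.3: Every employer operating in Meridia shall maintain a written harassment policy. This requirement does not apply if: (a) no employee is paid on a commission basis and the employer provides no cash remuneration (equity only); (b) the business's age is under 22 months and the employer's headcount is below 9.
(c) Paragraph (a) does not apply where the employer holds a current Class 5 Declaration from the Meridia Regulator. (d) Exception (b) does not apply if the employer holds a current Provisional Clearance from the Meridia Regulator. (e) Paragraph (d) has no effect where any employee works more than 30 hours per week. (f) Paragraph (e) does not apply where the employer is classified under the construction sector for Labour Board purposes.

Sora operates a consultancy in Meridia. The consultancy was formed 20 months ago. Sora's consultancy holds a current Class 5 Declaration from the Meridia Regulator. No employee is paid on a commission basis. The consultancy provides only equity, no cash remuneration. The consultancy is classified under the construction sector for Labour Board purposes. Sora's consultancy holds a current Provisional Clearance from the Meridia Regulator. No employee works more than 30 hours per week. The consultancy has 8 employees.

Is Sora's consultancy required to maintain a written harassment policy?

Yes — Sora's consultancy must maintain a written harassment policy.

Exception (a) is satisfied on its face — no employee is paid on commission; remuneration is equity-only. However, paragraph (c) must be considered: (c) operates against (a): a current Class 5 Declaration is held. So (a) is unavailable.
Exception (b) is satisfied on its face — the business's age is 20 months, under the 22 months limit; the employer's headcount is 8, below the 9 limit. But applying paragraphs (d)–(f): (d) is triggered — a current Provisional Clearance is held. (e) is inapplicable (no employee exceeds 30 hours/week), so (d) stands. Exception (b) does not apply.
None of the exceptions is available; § 51.3 applies in full.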